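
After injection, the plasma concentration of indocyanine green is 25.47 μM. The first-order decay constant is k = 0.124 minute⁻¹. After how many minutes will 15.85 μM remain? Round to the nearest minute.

4 minutes

t½ = ln 2 / k = 0.69315 / 0.124 ≈ 5.5899 minutes.
Fraction remaining = 15.85/25.47 ≈ 0.6223.
n = log₂(25.47/15.85) = ln(1.6069)/ln 2 ≈ 0.68432 half-lives.
t = n × t½ = 0.68432 × 5.5899 ≈ 3.8253 minutes.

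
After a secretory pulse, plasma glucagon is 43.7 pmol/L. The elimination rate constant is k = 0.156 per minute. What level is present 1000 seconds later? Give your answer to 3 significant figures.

3.25 pmol/L

t½ = ln 2 / k = 0.69315 / 0.156 ≈ 4.4433 minutes.
Convert the elapsed time: 1000 seconds = 16.6667 minutes.
Number of half-lives: n = 16.6667/4.4433 ≈ 3.751.
Remaining = 43.7 × (1/2)^3.751 = 43.7 × 0.074274 ≈ 3.2458 pmol/L.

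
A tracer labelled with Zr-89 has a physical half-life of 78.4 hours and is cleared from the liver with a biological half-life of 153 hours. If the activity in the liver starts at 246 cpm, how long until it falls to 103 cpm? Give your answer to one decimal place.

65.1 hours

1/t_eff = 1/t_phys + 1/t_biol = 1/78.4 + 1/153 = 0.019291 per hour.
t_eff = 78.4 × 153 / (78.4 + 153) ≈ 51.838 hours.
n = log₂(246/103) ≈ 1.256; t = 1.256 × 51.838 ≈ 65.109 hours.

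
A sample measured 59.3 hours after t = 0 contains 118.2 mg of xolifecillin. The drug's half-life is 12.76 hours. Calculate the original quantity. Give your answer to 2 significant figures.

3000 mg

Number of half-lives elapsed: n = 59.3/12.76 ≈ 4.6473.
A₀ = A × 2^n = 118.2 × 2^4.6473 = 118.2 × 25.06 ≈ 2962.1 mg.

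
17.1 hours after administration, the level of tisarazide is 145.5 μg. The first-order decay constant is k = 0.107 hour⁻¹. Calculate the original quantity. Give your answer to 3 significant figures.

907 μg

t½ = ln 2 / k = 0.69315 / 0.107 ≈ 6.478 hours.
Number of half-lives elapsed: n = 17.1/6.478 ≈ 2.6397.
A₀ = A × 2^n = 145.5 × 2^2.6397 = 145.5 × 6.232 ≈ 906.76 μg.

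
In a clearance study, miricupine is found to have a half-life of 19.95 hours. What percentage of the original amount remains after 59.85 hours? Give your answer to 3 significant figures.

12.5%

n = 59.85/19.95 ≈ 3 half-lives.
Fraction remaining = (1/2)^3 ≈ 0.125, i.e. 12.5%.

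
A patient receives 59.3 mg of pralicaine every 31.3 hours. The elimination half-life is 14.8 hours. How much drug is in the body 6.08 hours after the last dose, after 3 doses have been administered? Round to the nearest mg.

The 3 doses were given 68.68, 37.38, 6.08 hours ago.
Total = 59.3·(1/2)^(68.68/14.8) + 59.3·(1/2)^(37.38/14.8) + 59.3·(1/2)^(6.08/14.8)
      = 2.3775 + 10.298 + 44.605 ≈ 57.281 mg.

57 mg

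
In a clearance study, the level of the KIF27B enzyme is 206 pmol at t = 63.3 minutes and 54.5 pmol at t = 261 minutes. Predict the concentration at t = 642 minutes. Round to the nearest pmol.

4 pmol

Over Δt = 261 − 63.3 = 197.7 minutes, the level fell by a factor of 206/54.5 ≈ 3.7798.
n = log₂(3.7798) ≈ 1.9183 half-lives, so t½ = 197.7/1.9183 ≈ 103.06 minutes.
From t = 261 to t = 642: 54.5 × (1/2)^((642−261)/103.06) ≈ 4.2026 pmol.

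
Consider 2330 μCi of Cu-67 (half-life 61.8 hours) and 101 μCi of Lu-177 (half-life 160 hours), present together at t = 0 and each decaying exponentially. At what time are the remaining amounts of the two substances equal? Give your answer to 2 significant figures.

Set 2330·(1/2)^(t/61.8) = 101·(1/2)^(t/160).
Taking log₂: log₂(2330/101) = t·(1/61.8 − 1/160).
log₂(23.069) = 4.5279; 1/61.8 − 1/160 = 0.0099312.
t = 4.5279 / 0.0099312 ≈ 455.93 hours.

460 hours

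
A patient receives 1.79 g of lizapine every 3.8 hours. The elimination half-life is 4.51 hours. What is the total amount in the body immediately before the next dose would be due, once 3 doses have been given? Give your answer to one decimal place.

1.9 g

The 3 doses were given 11.4, 7.6, 3.8 hours ago.
Total = 1.79·(1/2)^(11.4/4.51) + 1.79·(1/2)^(7.6/4.51) + 1.79·(1/2)^(3.8/4.51)
      = 0.31041 + 0.55664 + 0.99819 ≈ 1.8652 g.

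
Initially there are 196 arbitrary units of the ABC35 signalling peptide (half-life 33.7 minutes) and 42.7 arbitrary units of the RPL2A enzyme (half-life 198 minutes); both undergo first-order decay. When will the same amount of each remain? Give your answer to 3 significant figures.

Set 196·(1/2)^(t/33.7) = 42.7·(1/2)^(t/198).
Taking log₂: log₂(196/42.7) = t·(1/33.7 − 1/198).
log₂(4.5902) = 2.1985; 1/33.7 − 1/198 = 0.024623.
t = 2.1985 / 0.024623 ≈ 89.288 minutes.

89.3 minutes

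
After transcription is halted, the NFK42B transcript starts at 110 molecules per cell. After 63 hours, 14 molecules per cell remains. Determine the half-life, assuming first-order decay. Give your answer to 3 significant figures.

21.2 hours

A/A₀ = 14/110 ≈ 0.12727.
n = log₂(7.8571) ≈ 2.974 half-lives elapsed in 63 hours.
t½ = 63/2.974 ≈ 21.184 hours.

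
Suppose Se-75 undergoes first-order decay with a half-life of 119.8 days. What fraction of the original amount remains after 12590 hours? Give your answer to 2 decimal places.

12590 hours = 524.583 days.
n = 524.583/119.8 ≈ 4.3788 half-lives.
Fraction remaining = (1/2)^4.3788 ≈ 0.048066.

0.05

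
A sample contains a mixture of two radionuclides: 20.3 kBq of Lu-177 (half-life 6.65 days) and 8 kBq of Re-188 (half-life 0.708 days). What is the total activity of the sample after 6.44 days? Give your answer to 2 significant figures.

10 kBq

Lu-177: 20.3 × (1/2)^(6.44/6.65) = 20.3 × (1/2)^0.96842 ≈ 10.375 kBq.
Re-188: 8 × (1/2)^(6.44/0.708) = 8 × (1/2)^9.096 ≈ 0.014619 kBq.
Total = 10.375 + 0.014619 ≈ 10.389 kBq.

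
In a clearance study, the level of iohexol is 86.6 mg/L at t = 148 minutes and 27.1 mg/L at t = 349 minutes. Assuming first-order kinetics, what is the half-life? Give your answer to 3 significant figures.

Over Δt = 349 − 148 = 201 minutes, the level fell by a factor of 86.6/27.1 ≈ 3.1956.
n = log₂(3.1956) ≈ 1.6761 half-lives, so t½ = 201/1.6761 ≈ 119.92 minutes.

120 minutes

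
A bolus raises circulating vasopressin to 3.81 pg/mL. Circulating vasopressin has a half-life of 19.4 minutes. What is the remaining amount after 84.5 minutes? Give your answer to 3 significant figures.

0.186 pg/mL

Number of half-lives: n = 84.5/19.4 ≈ 4.3557.
Remaining = 3.81 × (1/2)^4.3557 = 3.81 × 0.048844 ≈ 0.1861 pg/mL.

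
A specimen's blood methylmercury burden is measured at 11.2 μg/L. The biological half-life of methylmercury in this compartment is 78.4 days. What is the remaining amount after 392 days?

Elapsed time is 5 half-lives (392/78.4).
Each half-life halves the amount: 11.2 × (1/2)^5 = 11.2/32 = 0.35 μg/L.

0.35 μg/L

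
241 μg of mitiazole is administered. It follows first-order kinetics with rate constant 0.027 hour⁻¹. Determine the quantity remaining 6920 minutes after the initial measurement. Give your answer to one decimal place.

t½ = ln 2 / k = 0.69315 / 0.027 ≈ 25.672 hours.
Convert the elapsed time: 6920 minutes = 115.333 hours.
Number of half-lives: n = 115.333/25.672 ≈ 4.4926.
Remaining = 241 × (1/2)^4.4926 = 241 × 0.044423 ≈ 10.706 μg.

10.7 μg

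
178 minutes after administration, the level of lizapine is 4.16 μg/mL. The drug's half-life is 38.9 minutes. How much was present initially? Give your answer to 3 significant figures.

Number of half-lives elapsed: n = 178/38.9 ≈ 4.5758.
A₀ = A × 2^n = 4.16 × 2^4.5758 = 4.16 × 23.849 ≈ 99.21 μg/mL.

99.2 μg/mL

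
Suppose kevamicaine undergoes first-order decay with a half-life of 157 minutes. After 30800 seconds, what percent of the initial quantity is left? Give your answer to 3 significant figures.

10.4%

30800 seconds = 513.333 minutes.
n = 513.333/157 ≈ 3.2696 half-lives.
Fraction remaining = (1/2)^3.2696 ≈ 0.10369, i.e. 10.369%.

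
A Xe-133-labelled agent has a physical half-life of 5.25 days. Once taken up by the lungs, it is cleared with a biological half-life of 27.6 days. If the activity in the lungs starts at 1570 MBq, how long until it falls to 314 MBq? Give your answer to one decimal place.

1/t_eff = 1/t_phys + 1/t_biol = 1/5.25 + 1/27.6 = 0.22671 per day.
t_eff = 5.25 × 27.6 / (5.25 + 27.6) ≈ 4.411 days.
n = log₂(1570/314) ≈ 2.3219; t = 2.3219 × 4.411 ≈ 10.242 days.

10.2 days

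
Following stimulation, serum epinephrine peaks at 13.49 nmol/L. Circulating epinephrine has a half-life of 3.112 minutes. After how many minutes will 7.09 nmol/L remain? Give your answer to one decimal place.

2.9 minutes

Fraction remaining = 7.09/13.49 ≈ 0.52557.
n = log₂(13.49/7.09) = ln(1.9027)/ln 2 ≈ 0.92803 half-lives.
t = n × t½ = 0.92803 × 3.112 ≈ 2.888 minutes.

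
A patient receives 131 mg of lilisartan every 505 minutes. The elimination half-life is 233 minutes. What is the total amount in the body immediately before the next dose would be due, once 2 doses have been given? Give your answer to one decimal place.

The 2 doses were given 1010, 505 minutes ago.
Total = 131·(1/2)^(1010/233) + 131·(1/2)^(505/233)
      = 6.492 + 29.162 ≈ 35.654 mg.

35.7 mg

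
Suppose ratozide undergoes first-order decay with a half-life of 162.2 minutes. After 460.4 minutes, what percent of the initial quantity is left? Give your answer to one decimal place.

n = 460.4/162.2 ≈ 2.8385 half-lives.
Fraction remaining = (1/2)^2.8385 ≈ 0.13981, i.e. 13.981%.

14.0%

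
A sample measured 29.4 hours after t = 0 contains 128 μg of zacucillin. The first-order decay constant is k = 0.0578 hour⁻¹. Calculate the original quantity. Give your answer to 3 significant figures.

700 μg

t½ = ln 2 / k = 0.69315 / 0.0578 ≈ 11.992 hours.
Number of half-lives elapsed: n = 29.4/11.992 ≈ 2.4516.
A₀ = A × 2^n = 128 × 2^2.4516 = 128 × 5.4702 ≈ 700.19 μg.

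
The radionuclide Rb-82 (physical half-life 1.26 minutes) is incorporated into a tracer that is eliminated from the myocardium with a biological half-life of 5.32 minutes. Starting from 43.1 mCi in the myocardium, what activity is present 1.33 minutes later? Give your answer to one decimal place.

1/t_eff = 1/t_phys + 1/t_biol = 1/1.26 + 1/5.32 = 0.98162 per minute.
t_eff = 1.26 × 5.32 / (1.26 + 5.32) ≈ 1.0187 minutes.
Remaining = 43.1 × (1/2)^(1.33/1.0187) = 43.1 × (1/2)^1.3056 ≈ 17.437 mCi.

17.4 mCi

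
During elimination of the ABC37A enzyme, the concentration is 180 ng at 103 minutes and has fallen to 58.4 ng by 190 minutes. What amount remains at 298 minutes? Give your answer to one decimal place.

Over Δt = 190 − 103 = 87 minutes, the level fell by a factor of 180/58.4 ≈ 3.0822.
n = log₂(3.0822) ≈ 1.624 half-lives, so t½ = 87/1.624 ≈ 53.573 minutes.
From t = 190 to t = 298: 58.4 × (1/2)^((298−190)/53.573) ≈ 14.44 ng.

14.4 ng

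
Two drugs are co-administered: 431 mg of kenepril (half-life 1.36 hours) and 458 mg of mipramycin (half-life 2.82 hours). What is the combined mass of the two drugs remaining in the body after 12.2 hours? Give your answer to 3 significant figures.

23.7 mg

kenepril: 431 × (1/2)^(12.2/1.36) = 431 × (1/2)^8.9706 ≈ 0.85913 mg.
mipramycin: 458 × (1/2)^(12.2/2.82) = 458 × (1/2)^4.3262 ≈ 22.832 mg.
Total = 0.85913 + 22.832 ≈ 23.691 mg.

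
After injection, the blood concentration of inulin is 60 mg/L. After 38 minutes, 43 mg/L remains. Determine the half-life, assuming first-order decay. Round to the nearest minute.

A/A₀ = 43/60 ≈ 0.71667.
n = log₂(1.3953) ≈ 0.48063 half-lives elapsed in 38 minutes.
t½ = 38/0.48063 ≈ 79.064 minutes.

79 minutes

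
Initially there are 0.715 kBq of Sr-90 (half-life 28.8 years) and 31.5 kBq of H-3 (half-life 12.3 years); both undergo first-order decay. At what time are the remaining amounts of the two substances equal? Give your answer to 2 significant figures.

120 years

Set 0.715·(1/2)^(t/28.8) = 31.5·(1/2)^(t/12.3).
Taking log₂: log₂(0.715/31.5) = t·(1/28.8 − 1/12.3).
log₂(0.022698) = -5.4613; 1/28.8 − 1/12.3 = -0.046579.
t = -5.4613 / -0.046579 ≈ 117.25 years.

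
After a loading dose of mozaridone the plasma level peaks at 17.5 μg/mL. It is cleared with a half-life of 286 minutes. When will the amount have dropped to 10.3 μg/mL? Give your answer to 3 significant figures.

Fraction remaining = 10.3/17.5 ≈ 0.58857.
n = log₂(17.5/10.3) = ln(1.699)/ln 2 ≈ 0.76471 half-lives.
t = n × t½ = 0.76471 × 286 ≈ 218.71 minutes.

219 minutes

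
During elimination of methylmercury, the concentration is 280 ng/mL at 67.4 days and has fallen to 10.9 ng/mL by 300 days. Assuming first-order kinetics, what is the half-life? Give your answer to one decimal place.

49.7 days

Over Δt = 300 − 67.4 = 232.6 days, the level fell by a factor of 280/10.9 ≈ 25.688.
n = log₂(25.688) ≈ 4.683 half-lives, so t½ = 232.6/4.683 ≈ 49.669 days.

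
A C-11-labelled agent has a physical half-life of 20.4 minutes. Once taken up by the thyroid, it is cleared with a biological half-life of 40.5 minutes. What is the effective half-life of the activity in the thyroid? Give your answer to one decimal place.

13.6 minutes

1/t_eff = 1/t_phys + 1/t_biol = 1/20.4 + 1/40.5 = 0.073711 per minute.
t_eff = 20.4 × 40.5 / (20.4 + 40.5) ≈ 13.567 minutes.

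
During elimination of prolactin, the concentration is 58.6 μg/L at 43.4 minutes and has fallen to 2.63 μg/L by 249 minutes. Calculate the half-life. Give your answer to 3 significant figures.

45.9 minutes

Over Δt = 249 − 43.4 = 205.6 minutes, the level fell by a factor of 58.6/2.63 ≈ 22.281.
n = log₂(22.281) ≈ 4.4778 half-lives, so t½ = 205.6/4.4778 ≈ 45.916 minutes.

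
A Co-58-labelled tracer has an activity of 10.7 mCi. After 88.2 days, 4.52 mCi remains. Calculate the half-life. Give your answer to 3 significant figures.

A/A₀ = 4.52/10.7 ≈ 0.42243.
n = log₂(2.3673) ≈ 1.2432 half-lives elapsed in 88.2 days.
t½ = 88.2/1.2432 ≈ 70.945 days.

70.9 days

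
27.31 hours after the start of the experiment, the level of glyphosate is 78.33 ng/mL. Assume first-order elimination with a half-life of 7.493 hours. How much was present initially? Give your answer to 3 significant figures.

Number of half-lives elapsed: n = 27.31/7.493 ≈ 3.6447.
A₀ = A × 2^n = 78.33 × 2^3.6447 = 78.33 × 12.508 ≈ 979.72 ng/mL.

980 ng/mL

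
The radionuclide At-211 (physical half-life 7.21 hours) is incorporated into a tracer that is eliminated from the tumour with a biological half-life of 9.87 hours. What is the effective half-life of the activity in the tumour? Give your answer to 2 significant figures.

1/t_eff = 1/t_phys + 1/t_biol = 1/7.21 + 1/9.87 = 0.24001 per hour.
t_eff = 7.21 × 9.87 / (7.21 + 9.87) ≈ 4.1664 hours.

4.2 hours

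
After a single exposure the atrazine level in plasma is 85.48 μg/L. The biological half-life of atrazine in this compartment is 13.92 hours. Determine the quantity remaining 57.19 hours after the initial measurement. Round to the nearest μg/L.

Number of half-lives: n = 57.19/13.92 ≈ 4.1085.
Remaining = 85.48 × (1/2)^4.1085 = 85.48 × 0.057973 ≈ 4.9555 μg/L.

5 μg/L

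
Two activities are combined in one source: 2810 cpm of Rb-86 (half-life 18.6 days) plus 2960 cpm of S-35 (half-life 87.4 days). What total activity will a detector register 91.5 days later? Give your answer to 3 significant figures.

Rb-86: 2810 × (1/2)^(91.5/18.6) = 2810 × (1/2)^4.9194 ≈ 92.861 cpm.
S-35: 2960 × (1/2)^(91.5/87.4) = 2960 × (1/2)^1.0469 ≈ 1432.7 cpm.
Total = 92.861 + 1432.7 ≈ 1525.5 cpm.

1530 cpm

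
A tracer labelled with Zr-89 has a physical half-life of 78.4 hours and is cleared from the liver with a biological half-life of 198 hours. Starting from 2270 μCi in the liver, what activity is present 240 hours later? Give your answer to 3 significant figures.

117 μCi

1/t_eff = 1/t_phys + 1/t_biol = 1/78.4 + 1/198 = 0.017806 per hour.
t_eff = 78.4 × 198 / (78.4 + 198) ≈ 56.162 hours.
Remaining = 2270 × (1/2)^(240/56.162) = 2270 × (1/2)^4.2733 ≈ 117.39 μCi.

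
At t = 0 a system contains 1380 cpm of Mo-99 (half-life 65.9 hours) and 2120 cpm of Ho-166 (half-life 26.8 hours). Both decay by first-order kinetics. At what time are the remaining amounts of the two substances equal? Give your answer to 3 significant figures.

28.0 hours

Set 1380·(1/2)^(t/65.9) = 2120·(1/2)^(t/26.8).
Taking log₂: log₂(1380/2120) = t·(1/65.9 − 1/26.8).
log₂(0.65094) = -0.6194; 1/65.9 − 1/26.8 = -0.022139.
t = -0.6194 / -0.022139 ≈ 27.978 hours.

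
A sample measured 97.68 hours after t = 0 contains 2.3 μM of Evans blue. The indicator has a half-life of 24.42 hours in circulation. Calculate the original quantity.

Number of half-lives elapsed: n = 97.68/24.42 ≈ 4.
A₀ = A × 2^n = 2.3 × 2^4 = 2.3 × 16 ≈ 36.8 μM.

36.8 μM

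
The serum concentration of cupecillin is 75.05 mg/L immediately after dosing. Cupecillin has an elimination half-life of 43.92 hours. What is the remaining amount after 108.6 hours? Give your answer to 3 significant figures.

13.5 mg/L

Number of half-lives: n = 108.6/43.92 ≈ 2.4727.
Remaining = 75.05 × (1/2)^2.4727 = 75.05 × 0.18016 ≈ 13.521 mg/L.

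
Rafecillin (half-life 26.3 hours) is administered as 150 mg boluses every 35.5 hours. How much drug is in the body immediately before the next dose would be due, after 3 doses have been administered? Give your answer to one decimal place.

The 3 doses were given 106.5, 71, 35.5 hours ago.
Total = 150·(1/2)^(106.5/26.3) + 150·(1/2)^(71/26.3) + 150·(1/2)^(35.5/26.3)
      = 9.0592 + 23.09 + 58.852 ≈ 91.001 mg.

91.0 mg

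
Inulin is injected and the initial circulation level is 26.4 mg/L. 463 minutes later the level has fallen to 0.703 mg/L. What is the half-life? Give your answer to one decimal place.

A/A₀ = 0.703/26.4 ≈ 0.026629.
n = log₂(37.553) ≈ 5.2309 half-lives elapsed in 463 minutes.
t½ = 463/5.2309 ≈ 88.513 minutes.

88.5 minutes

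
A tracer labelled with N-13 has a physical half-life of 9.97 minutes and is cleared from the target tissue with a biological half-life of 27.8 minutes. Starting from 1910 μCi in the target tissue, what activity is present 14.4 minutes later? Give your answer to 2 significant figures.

490 μCi

1/t_eff = 1/t_phys + 1/t_biol = 1/9.97 + 1/27.8 = 0.13627 per minute.
t_eff = 9.97 × 27.8 / (9.97 + 27.8) ≈ 7.3383 minutes.
Remaining = 1910 × (1/2)^(14.4/7.3383) = 1910 × (1/2)^1.9623 ≈ 490.14 μCi.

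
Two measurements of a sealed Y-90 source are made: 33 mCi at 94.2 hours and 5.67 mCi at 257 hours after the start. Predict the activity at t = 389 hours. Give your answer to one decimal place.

1.4 mCi

Over Δt = 257 − 94.2 = 162.8 hours, the level fell by a factor of 33/5.67 ≈ 5.8201.
n = log₂(5.8201) ≈ 2.541 half-lives, so t½ = 162.8/2.541 ≈ 64.068 hours.
From t = 257 to t = 389: 5.67 × (1/2)^((389−257)/64.068) ≈ 1.3595 mCi.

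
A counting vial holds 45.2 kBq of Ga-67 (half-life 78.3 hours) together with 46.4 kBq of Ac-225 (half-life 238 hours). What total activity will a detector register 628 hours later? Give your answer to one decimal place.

Ga-67: 45.2 × (1/2)^(628/78.3) = 45.2 × (1/2)^8.0204 ≈ 0.17408 kBq.
Ac-225: 46.4 × (1/2)^(628/238) = 46.4 × (1/2)^2.6387 ≈ 7.4508 kBq.
Total = 0.17408 + 7.4508 ≈ 7.6249 kBq.

7.6 kBq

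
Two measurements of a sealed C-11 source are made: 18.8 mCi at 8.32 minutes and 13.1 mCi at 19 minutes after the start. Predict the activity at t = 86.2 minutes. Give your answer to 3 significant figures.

1.35 mCi

Over Δt = 19 − 8.32 = 10.68 minutes, the level fell by a factor of 18.8/13.1 ≈ 1.4351.
n = log₂(1.4351) ≈ 0.52117 half-lives, so t½ = 10.68/0.52117 ≈ 20.493 minutes.
From t = 19 to t = 86.2: 13.1 × (1/2)^((86.2−19)/20.493) ≈ 1.3493 mCi.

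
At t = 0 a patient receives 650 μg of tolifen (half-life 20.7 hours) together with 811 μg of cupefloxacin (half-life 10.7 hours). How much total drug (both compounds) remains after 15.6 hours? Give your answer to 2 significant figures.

tolifen: 650 × (1/2)^(15.6/20.7) = 650 × (1/2)^0.75362 ≈ 385.52 μg.
cupefloxacin: 811 × (1/2)^(15.6/10.7) = 811 × (1/2)^1.4579 ≈ 295.21 μg.
Total = 385.52 + 295.21 ≈ 680.74 μg.

680 μg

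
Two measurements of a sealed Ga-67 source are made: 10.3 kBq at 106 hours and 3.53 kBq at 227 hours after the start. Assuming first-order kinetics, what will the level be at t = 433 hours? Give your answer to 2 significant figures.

0.57 kBq

Over Δt = 227 − 106 = 121 hours, the level fell by a factor of 10.3/3.53 ≈ 2.9178.
n = log₂(2.9178) ≈ 1.5449 half-lives, so t½ = 121/1.5449 ≈ 78.322 hours.
From t = 227 to t = 433: 3.53 × (1/2)^((433−227)/78.322) ≈ 0.57018 kBq.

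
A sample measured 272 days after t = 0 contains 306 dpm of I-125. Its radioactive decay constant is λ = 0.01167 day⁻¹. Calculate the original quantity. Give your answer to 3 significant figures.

t½ = ln 2 / λ = 0.69315 / 0.01167 ≈ 59.396 days.
Number of half-lives elapsed: n = 272/59.396 ≈ 4.5795.
A₀ = A × 2^n = 306 × 2^4.5795 = 306 × 23.909 ≈ 7316 dpm.

7320 dpm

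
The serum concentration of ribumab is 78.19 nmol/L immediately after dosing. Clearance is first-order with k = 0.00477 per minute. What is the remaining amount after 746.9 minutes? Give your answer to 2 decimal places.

2.22 nmol/L

t½ = ln 2 / k = 0.69315 / 0.00477 ≈ 145.31 minutes.
Number of half-lives: n = 746.9/145.31 ≈ 5.1399.
Remaining = 78.19 × (1/2)^5.1399 = 78.19 × 0.028362 ≈ 2.2176 nmol/L.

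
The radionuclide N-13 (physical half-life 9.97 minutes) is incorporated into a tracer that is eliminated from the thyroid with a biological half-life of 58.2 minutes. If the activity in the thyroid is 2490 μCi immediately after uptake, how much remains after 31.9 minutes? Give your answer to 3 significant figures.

185 μCi

1/t_eff = 1/t_phys + 1/t_biol = 1/9.97 + 1/58.2 = 0.11748 per minute.
t_eff = 9.97 × 58.2 / (9.97 + 58.2) ≈ 8.5119 minutes.
Remaining = 2490 × (1/2)^(31.9/8.5119) = 2490 × (1/2)^3.7477 ≈ 185.36 μCi.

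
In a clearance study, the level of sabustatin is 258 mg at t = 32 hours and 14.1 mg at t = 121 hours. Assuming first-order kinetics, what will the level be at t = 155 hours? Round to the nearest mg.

Over Δt = 121 − 32 = 89 hours, the level fell by a factor of 258/14.1 ≈ 18.298.
n = log₂(18.298) ≈ 4.1936 half-lives, so t½ = 89/4.1936 ≈ 21.223 hours.
From t = 121 to t = 155: 14.1 × (1/2)^((155−121)/21.223) ≈ 4.6447 mg.

5 mg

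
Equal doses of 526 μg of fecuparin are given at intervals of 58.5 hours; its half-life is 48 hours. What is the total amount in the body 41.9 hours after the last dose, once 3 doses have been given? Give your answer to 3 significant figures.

464 μg

The 3 doses were given 158.9, 100.4, 41.9 hours ago.
Total = 526·(1/2)^(158.9/48) + 526·(1/2)^(100.4/48) + 526·(1/2)^(41.9/48)
      = 53.021 + 123.4 + 287.22 ≈ 463.64 μg.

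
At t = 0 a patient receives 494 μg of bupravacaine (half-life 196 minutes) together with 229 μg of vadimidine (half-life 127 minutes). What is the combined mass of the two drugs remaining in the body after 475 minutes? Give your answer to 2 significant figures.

bupravacaine: 494 × (1/2)^(475/196) = 494 × (1/2)^2.4235 ≈ 92.085 μg.
vadimidine: 229 × (1/2)^(475/127) = 229 × (1/2)^3.7402 ≈ 17.137 μg.
Total = 92.085 + 17.137 ≈ 109.22 μg.

110 μg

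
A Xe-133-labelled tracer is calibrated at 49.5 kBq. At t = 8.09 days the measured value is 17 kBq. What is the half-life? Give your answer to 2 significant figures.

5.2 days

A/A₀ = 17/49.5 ≈ 0.34343.
n = log₂(2.9118) ≈ 1.5419 half-lives elapsed in 8.09 days.
t½ = 8.09/1.5419 ≈ 5.2468 days.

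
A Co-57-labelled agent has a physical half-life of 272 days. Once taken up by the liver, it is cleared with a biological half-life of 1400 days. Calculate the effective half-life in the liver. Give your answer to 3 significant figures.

228 days

1/t_eff = 1/t_phys + 1/t_biol = 1/272 + 1/1400 = 0.0043908 per day.
t_eff = 272 × 1400 / (272 + 1400) ≈ 227.75 days.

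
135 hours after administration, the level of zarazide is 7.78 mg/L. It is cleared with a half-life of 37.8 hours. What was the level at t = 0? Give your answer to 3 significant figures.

92.5 mg/L

Number of half-lives elapsed: n = 135/37.8 ≈ 3.5714.
A₀ = A × 2^n = 7.78 × 2^3.5714 = 7.78 × 11.888 ≈ 92.488 mg/L.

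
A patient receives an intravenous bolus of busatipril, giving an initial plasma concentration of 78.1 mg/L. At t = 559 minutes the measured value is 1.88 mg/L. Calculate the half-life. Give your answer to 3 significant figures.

104 minutes

A/A₀ = 1.88/78.1 ≈ 0.024072.
n = log₂(41.543) ≈ 5.3765 half-lives elapsed in 559 minutes.
t½ = 559/5.3765 ≈ 103.97 minutes.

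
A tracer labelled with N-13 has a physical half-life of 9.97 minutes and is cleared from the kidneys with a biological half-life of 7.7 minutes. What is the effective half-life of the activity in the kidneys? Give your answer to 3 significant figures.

1/t_eff = 1/t_phys + 1/t_biol = 1/9.97 + 1/7.7 = 0.23017 per minute.
t_eff = 9.97 × 7.7 / (9.97 + 7.7) ≈ 4.3446 minutes.

4.34 minutes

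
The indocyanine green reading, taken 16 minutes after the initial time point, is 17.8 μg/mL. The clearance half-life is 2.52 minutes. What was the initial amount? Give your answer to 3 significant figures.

1450 μg/mL

Number of half-lives elapsed: n = 16/2.52 ≈ 6.3492.
A₀ = A × 2^n = 17.8 × 2^6.3492 = 17.8 × 81.527 ≈ 1451.2 μg/mL.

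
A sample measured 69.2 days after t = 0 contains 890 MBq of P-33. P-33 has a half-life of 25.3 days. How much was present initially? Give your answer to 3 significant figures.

Number of half-lives elapsed: n = 69.2/25.3 ≈ 2.7352.
A₀ = A × 2^n = 890 × 2^2.7352 = 890 × 6.6584 ≈ 5926 MBq.

5930 MBq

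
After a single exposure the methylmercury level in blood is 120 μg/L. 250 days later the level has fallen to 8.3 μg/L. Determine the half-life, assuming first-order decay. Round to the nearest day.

A/A₀ = 8.3/120 ≈ 0.069167.
n = log₂(14.458) ≈ 3.8538 half-lives elapsed in 250 days.
t½ = 250/3.8538 ≈ 64.871 days.

65 days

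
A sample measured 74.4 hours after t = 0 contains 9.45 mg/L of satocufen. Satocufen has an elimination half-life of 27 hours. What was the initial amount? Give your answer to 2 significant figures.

64 mg/L

Number of half-lives elapsed: n = 74.4/27 ≈ 2.7556.
A₀ = A × 2^n = 9.45 × 2^2.7556 = 9.45 × 6.7531 ≈ 63.817 mg/L.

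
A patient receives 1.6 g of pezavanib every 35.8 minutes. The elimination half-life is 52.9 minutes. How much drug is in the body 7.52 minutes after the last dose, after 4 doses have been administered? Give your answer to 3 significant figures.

The 4 doses were given 114.92, 79.12, 43.32, 7.52 minutes ago.
Total = 1.6·(1/2)^(114.92/52.9) + 1.6·(1/2)^(79.12/52.9) + 1.6·(1/2)^(43.32/52.9) + 1.6·(1/2)^(7.52/52.9)
      = 0.35495 + 0.56739 + 0.907 + 1.4499 ≈ 3.2792 g.

3.28 g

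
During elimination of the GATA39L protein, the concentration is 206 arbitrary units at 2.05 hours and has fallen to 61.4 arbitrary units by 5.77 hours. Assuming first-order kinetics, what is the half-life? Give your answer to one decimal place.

Over Δt = 5.77 − 2.05 = 3.72 hours, the level fell by a factor of 206/61.4 ≈ 3.355.
n = log₂(3.355) ≈ 1.7463 half-lives, so t½ = 3.72/1.7463 ≈ 2.1302 hours.

2.1 hours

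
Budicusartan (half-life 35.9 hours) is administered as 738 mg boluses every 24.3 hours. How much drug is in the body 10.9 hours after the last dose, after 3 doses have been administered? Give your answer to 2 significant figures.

The 3 doses were given 59.5, 35.2, 10.9 hours ago.
Total = 738·(1/2)^(59.5/35.9) + 738·(1/2)^(35.2/35.9) + 738·(1/2)^(10.9/35.9)
      = 233.96 + 374.02 + 597.94 ≈ 1205.9 mg.

1200 mg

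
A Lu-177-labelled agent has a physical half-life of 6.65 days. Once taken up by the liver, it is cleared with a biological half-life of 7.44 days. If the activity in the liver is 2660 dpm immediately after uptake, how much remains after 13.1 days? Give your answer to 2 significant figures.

200 dpm

1/t_eff = 1/t_phys + 1/t_biol = 1/6.65 + 1/7.44 = 0.28478 per day.
t_eff = 6.65 × 7.44 / (6.65 + 7.44) ≈ 3.5114 days.
Remaining = 2660 × (1/2)^(13.1/3.5114) = 2660 × (1/2)^3.7307 ≈ 200.37 dpm.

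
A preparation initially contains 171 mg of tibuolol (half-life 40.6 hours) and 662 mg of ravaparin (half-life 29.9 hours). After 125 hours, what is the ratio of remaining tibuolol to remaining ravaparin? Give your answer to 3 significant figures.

tibuolol: 171 × (1/2)^(125/40.6) = 171 × (1/2)^3.0788 ≈ 20.239 mg.
ravaparin: 662 × (1/2)^(125/29.9) = 662 × (1/2)^4.1806 ≈ 36.507 mg.
Ratio ≈ 20.239 / 36.507 ≈ 0.55438.

0.554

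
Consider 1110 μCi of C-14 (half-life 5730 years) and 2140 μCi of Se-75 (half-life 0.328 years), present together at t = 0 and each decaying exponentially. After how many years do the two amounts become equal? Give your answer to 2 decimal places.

Set 1110·(1/2)^(t/5730) = 2140·(1/2)^(t/0.328).
Taking log₂: log₂(1110/2140) = t·(1/5730 − 1/0.328).
log₂(0.51869) = -0.94705; 1/5730 − 1/0.328 = -3.0486.
t = -0.94705 / -3.0486 ≈ 0.31065 years.

0.31 years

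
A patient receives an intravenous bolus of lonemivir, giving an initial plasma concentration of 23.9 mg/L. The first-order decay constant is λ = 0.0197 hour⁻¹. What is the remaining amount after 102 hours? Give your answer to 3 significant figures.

3.20 mg/L

t½ = ln 2 / λ = 0.69315 / 0.0197 ≈ 35.185 hours.
Number of half-lives: n = 102/35.185 ≈ 2.899.
Remaining = 23.9 × (1/2)^2.899 = 23.9 × 0.13407 ≈ 3.2043 mg/L.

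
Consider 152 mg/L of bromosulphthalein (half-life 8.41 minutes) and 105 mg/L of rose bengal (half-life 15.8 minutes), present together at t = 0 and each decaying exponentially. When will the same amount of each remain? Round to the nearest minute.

Set 152·(1/2)^(t/8.41) = 105·(1/2)^(t/15.8).
Taking log₂: log₂(152/105) = t·(1/8.41 − 1/15.8).
log₂(1.4476) = 0.53368; 1/8.41 − 1/15.8 = 0.055615.
t = 0.53368 / 0.055615 ≈ 9.596 minutes.

10 minutes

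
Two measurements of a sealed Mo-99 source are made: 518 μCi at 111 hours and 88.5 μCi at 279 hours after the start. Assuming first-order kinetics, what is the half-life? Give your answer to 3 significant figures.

Over Δt = 279 − 111 = 168 hours, the level fell by a factor of 518/88.5 ≈ 5.8531.
n = log₂(5.8531) ≈ 2.5492 half-lives, so t½ = 168/2.5492 ≈ 65.903 hours.

65.9 hours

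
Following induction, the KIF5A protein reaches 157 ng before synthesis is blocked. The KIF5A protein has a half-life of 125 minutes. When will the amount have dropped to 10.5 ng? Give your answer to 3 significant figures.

Fraction remaining = 10.5/157 ≈ 0.066879.
n = log₂(157/10.5) = ln(14.952)/ln 2 ≈ 3.9023 half-lives.
t = n × t½ = 3.9023 × 125 ≈ 487.79 minutes.

488 minutes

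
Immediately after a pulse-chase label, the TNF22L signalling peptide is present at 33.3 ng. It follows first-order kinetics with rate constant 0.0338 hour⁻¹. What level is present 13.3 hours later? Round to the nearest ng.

t½ = ln 2 / k = 0.69315 / 0.0338 ≈ 20.507 hours.
Number of half-lives: n = 13.3/20.507 ≈ 0.64855.
Remaining = 33.3 × (1/2)^0.64855 = 33.3 × 0.63792 ≈ 21.243 ng.

21 ng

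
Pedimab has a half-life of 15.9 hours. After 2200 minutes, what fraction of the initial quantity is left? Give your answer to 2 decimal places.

2200 minutes = 36.6667 hours.
n = 36.6667/15.9 ≈ 2.3061 half-lives.
Fraction remaining = (1/2)^2.3061 ≈ 0.20221.

0.20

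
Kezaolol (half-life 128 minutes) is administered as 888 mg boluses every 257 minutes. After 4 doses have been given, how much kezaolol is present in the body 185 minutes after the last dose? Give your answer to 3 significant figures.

The 4 doses were given 956, 699, 442, 185 minutes ago.
Total = 888·(1/2)^(956/128) + 888·(1/2)^(699/128) + 888·(1/2)^(442/128) + 888·(1/2)^(185/128)
      = 5.013 + 20.161 + 81.081 + 326.08 ≈ 432.34 mg.

432 mg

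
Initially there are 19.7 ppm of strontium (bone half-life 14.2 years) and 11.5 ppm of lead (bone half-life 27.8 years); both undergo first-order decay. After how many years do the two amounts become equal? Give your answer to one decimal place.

Set 19.7·(1/2)^(t/14.2) = 11.5·(1/2)^(t/27.8).
Taking log₂: log₂(19.7/11.5) = t·(1/14.2 − 1/27.8).
log₂(1.713) = 0.77656; 1/14.2 − 1/27.8 = 0.034451.
t = 0.77656 / 0.034451 ≈ 22.541 years.

22.5 years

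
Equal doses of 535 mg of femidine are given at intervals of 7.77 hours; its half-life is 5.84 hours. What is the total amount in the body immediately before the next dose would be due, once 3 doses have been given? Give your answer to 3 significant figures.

331 mg

The 3 doses were given 23.31, 15.54, 7.77 hours ago.
Total = 535·(1/2)^(23.31/5.84) + 535·(1/2)^(15.54/5.84) + 535·(1/2)^(7.77/5.84)
      = 33.637 + 84.591 + 212.74 ≈ 330.96 mg.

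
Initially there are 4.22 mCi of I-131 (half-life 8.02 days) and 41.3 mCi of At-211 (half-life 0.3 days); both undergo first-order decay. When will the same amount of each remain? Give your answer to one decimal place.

Set 4.22·(1/2)^(t/8.02) = 41.3·(1/2)^(t/0.3).
Taking log₂: log₂(4.22/41.3) = t·(1/8.02 − 1/0.3).
log₂(0.10218) = -3.2908; 1/8.02 − 1/0.3 = -3.2086.
t = -3.2908 / -3.2086 ≈ 1.0256 days.

1.0 days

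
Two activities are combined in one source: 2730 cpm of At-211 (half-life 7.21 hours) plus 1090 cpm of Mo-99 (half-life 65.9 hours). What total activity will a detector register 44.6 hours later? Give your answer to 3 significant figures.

719 cpm

At-211: 2730 × (1/2)^(44.6/7.21) = 2730 × (1/2)^6.1859 ≈ 37.5 cpm.
Mo-99: 1090 × (1/2)^(44.6/65.9) = 1090 × (1/2)^0.67678 ≈ 681.86 cpm.
Total = 37.5 + 681.86 ≈ 719.36 cpm.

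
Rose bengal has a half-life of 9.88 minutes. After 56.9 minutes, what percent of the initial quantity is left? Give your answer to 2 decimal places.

1.85%

n = 56.9/9.88 ≈ 5.7591 half-lives.
Fraction remaining = (1/2)^5.7591 ≈ 0.018464, i.e. 1.8464%.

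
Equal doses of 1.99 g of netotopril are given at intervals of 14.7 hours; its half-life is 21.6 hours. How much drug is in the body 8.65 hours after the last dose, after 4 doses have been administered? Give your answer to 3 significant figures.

The 4 doses were given 52.75, 38.05, 23.35, 8.65 hours ago.
Total = 1.99·(1/2)^(52.75/21.6) + 1.99·(1/2)^(38.05/21.6) + 1.99·(1/2)^(23.35/21.6) + 1.99·(1/2)^(8.65/21.6)
      = 0.36618 + 0.5869 + 0.94066 + 1.5077 ≈ 3.4014 g.

3.40 g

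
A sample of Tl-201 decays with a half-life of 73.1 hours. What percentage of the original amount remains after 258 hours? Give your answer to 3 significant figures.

n = 258/73.1 ≈ 3.5294 half-lives.
Fraction remaining = (1/2)^3.5294 ≈ 0.086605, i.e. 8.6605%.

8.66%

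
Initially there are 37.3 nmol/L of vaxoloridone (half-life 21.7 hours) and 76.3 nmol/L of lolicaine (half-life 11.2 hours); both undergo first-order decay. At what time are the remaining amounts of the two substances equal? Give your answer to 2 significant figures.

24 hours

Set 37.3·(1/2)^(t/21.7) = 76.3·(1/2)^(t/11.2).
Taking log₂: log₂(37.3/76.3) = t·(1/21.7 − 1/11.2).
log₂(0.48886) = -1.0325; 1/21.7 − 1/11.2 = -0.043203.
t = -1.0325 / -0.043203 ≈ 23.899 hours.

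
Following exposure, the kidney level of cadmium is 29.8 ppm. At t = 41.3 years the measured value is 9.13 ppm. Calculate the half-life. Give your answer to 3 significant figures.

24.2 years

A/A₀ = 9.13/29.8 ≈ 0.30638.
n = log₂(3.264) ≈ 1.7066 half-lives elapsed in 41.3 years.
t½ = 41.3/1.7066 ≈ 24.2 years.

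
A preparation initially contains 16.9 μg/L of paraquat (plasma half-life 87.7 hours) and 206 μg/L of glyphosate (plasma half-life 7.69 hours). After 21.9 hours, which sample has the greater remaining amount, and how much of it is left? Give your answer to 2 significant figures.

glyphosate, 29 μg/L

paraquat: 16.9 × (1/2)^0.24971 ≈ 14.214 μg/L.
glyphosate: 206 × (1/2)^2.8479 ≈ 28.614 μg/L.
Glyphosate has more remaining, at ≈ 28.614 μg/L.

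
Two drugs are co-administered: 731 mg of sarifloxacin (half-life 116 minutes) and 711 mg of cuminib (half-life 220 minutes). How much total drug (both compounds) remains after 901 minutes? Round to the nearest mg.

sarifloxacin: 731 × (1/2)^(901/116) = 731 × (1/2)^7.7672 ≈ 3.3554 mg.
cuminib: 711 × (1/2)^(901/220) = 711 × (1/2)^4.0955 ≈ 41.592 mg.
Total = 3.3554 + 41.592 ≈ 44.948 mg.

45 mg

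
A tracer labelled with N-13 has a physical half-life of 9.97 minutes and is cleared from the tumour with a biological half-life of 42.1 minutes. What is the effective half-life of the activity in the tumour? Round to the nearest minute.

8 minutes

1/t_eff = 1/t_phys + 1/t_biol = 1/9.97 + 1/42.1 = 0.12405 per minute.
t_eff = 9.97 × 42.1 / (9.97 + 42.1) ≈ 8.061 minutes.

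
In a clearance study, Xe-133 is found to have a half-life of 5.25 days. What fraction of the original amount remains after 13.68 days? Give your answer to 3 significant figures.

n = 13.68/5.25 ≈ 2.6057 half-lives.
Fraction remaining = (1/2)^2.6057 ≈ 0.16429.

0.164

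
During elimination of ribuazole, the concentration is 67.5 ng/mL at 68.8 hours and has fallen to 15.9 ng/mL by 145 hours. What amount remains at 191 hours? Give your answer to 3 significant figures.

6.64 ng/mL

Over Δt = 145 − 68.8 = 76.2 hours, the level fell by a factor of 67.5/15.9 ≈ 4.2453.
n = log₂(4.2453) ≈ 2.0859 half-lives, so t½ = 76.2/2.0859 ≈ 36.532 hours.
From t = 145 to t = 191: 15.9 × (1/2)^((191−145)/36.532) ≈ 6.6427 ng/mL.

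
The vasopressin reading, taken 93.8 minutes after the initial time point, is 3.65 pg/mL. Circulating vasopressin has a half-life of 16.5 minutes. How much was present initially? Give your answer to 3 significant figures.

Number of half-lives elapsed: n = 93.8/16.5 ≈ 5.6848.
A₀ = A × 2^n = 3.65 × 2^5.6848 = 3.65 × 51.441 ≈ 187.76 pg/mL.

188 pg/mL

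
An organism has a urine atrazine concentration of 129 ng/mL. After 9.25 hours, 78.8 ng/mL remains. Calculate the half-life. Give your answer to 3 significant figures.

13.0 hours

A/A₀ = 78.8/129 ≈ 0.61085.
n = log₂(1.6371) ≈ 0.7111 half-lives elapsed in 9.25 hours.
t½ = 9.25/0.7111 ≈ 13.008 hours.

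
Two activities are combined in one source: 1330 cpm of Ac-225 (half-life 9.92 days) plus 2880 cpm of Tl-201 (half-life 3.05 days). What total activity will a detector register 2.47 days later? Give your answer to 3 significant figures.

Ac-225: 1330 × (1/2)^(2.47/9.92) = 1330 × (1/2)^0.24899 ≈ 1119.2 cpm.
Tl-201: 2880 × (1/2)^(2.47/3.05) = 2880 × (1/2)^0.80984 ≈ 1642.9 cpm.
Total = 1119.2 + 1642.9 ≈ 2762.1 cpm.

2760 cpm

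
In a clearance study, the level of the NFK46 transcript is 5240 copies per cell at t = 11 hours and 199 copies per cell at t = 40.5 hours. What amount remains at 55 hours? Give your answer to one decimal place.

39.9 copies per cell

Over Δt = 40.5 − 11 = 29.5 hours, the level fell by a factor of 5240/199 ≈ 26.332.
n = log₂(26.332) ≈ 4.7187 half-lives, so t½ = 29.5/4.7187 ≈ 6.2517 hours.
From t = 40.5 to t = 55: 199 × (1/2)^((55−40.5)/6.2517) ≈ 39.871 copies per cell.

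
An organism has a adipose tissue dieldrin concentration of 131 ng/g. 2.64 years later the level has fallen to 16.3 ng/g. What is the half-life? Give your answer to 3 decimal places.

A/A₀ = 16.3/131 ≈ 0.12443.
n = log₂(8.0368) ≈ 3.0066 half-lives elapsed in 2.64 years.
t½ = 2.64/3.0066 ≈ 0.87806 years.

0.878 years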